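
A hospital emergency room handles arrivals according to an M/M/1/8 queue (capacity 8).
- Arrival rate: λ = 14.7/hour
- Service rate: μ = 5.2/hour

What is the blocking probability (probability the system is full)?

ρ = λ/μ = 14.7/5.2 = 2.8269
P₀ = (1-ρ)/(1-ρ^(K+1)) = (1-2.8269)/(1-2.8269^9) = -1.8269/-11528.0630 = 0.0001585
P_K = P₀×ρ^K = 0.00015847 × 2.8269^8 = 0.00015847 × 4078.3413 = 0.6463
Blocking probability = 64.63%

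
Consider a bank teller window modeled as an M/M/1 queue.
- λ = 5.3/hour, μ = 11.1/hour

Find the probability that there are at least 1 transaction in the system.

ρ = λ/μ = 5.3/11.1 = 0.4775
P(N ≥ n) = ρⁿ
P(N ≥ 1) = 0.4775^1
P(N ≥ 1) = 0.4775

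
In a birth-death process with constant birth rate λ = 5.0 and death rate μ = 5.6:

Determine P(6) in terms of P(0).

For constant rates: P(n)/P(0) = (λ/μ)^n
P(6)/P(0) = (5.0/5.6)^6 = 0.89286^6 = 0.5066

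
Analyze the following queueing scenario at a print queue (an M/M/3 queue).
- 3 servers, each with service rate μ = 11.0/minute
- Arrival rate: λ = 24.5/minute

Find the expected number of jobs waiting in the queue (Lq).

Traffic intensity: ρ = λ/(cμ) = 24.5/(3×11.0) = 0.7424
Since ρ = 0.7424 < 1, system is stable.
Offered load a = λ/μ = cρ = 24.5/11.0 = 2.2273
P₀ = [ Σₙ₌₀^2 aⁿ/n! + a^3/(3!(1-ρ)) ]⁻¹
Σ = a^0/0! + a^1/1! + a^2/2! = 1.00000 + 2.22727 + 2.48037 = 5.7076
a^3/(3!(1-ρ)) = 11.0489/(6 × 0.257576) = 7.1493
P₀ = 1/(5.7076 + 7.1493) = 0.07778
Lq = P₀·a^3·ρ / (3!(1-ρ)²) = 0.077779 × 11.0489 × 0.74242 / (6 × 0.066345) = 1.6028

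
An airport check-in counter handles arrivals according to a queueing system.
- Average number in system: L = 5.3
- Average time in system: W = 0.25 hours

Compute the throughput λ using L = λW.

Little's Law: L = λW, so λ = L/W
λ = 5.3/0.25 = 21.2000 passengers/hour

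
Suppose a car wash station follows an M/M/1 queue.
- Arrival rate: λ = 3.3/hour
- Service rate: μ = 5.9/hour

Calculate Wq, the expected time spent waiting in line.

First, compute utilization: ρ = λ/μ = 3.3/5.9 = 0.5593
For M/M/1: Wq = λ/(μ(μ-λ))
Wq = 3.3/(5.9 × (5.9-3.3))
Wq = 3.3/(5.9 × 2.60)
Wq = 0.2151 hours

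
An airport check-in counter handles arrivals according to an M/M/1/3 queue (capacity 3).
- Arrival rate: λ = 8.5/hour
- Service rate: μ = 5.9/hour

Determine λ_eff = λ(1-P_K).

ρ = λ/μ = 8.5/5.9 = 1.4407
P₀ = (1-ρ)/(1-ρ^(K+1)) = (1-1.4407)/(1-1.4407^4) = -0.4407/-3.3082 = 0.1332
P_K = P₀×ρ^K = 0.13322 × 1.4407^3 = 0.13322 × 2.9903 = 0.3984
λ_eff = λ(1-P_K) = 8.5 × (1 - 0.39835) = 8.5 × 0.60165 = 5.1140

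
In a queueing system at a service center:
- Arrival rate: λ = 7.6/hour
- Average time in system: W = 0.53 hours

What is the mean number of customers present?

Little's Law: L = λW
L = 7.6 × 0.53 = 4.0280 customers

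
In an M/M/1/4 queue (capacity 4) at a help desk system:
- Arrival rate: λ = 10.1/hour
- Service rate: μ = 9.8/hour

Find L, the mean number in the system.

ρ = λ/μ = 10.1/9.8 = 1.0306
P₀ = (1-ρ)/(1-ρ^(K+1)) = (1-1.0306)/(1-1.0306^5) = -0.03060/-0.1627 = 0.1881
P_K = P₀×ρ^K = 0.1881 × 1.0306^4 = 0.1881 × 1.1281 = 0.2122
L = ρ[1 - (K+1)ρ^K + Kρ^(K+1)] / [(1-ρ)(1-ρ^(K+1))]
L = 1.0306 × (1 - 5×1.12813 + 4×1.16265) / ((1 - 1.0306) × (1 - 1.16265)) = 2.0603 tickets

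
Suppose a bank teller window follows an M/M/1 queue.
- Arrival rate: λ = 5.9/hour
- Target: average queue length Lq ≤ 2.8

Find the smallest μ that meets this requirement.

For M/M/1: Lq = λ²/(μ(μ-λ))
Need Lq ≤ 2.8, i.e. μ(μ-λ) ≥ λ²/2.8
μ² - 5.9μ - 34.81/2.8 ≥ 0  →  μ² - 5.9μ - 12.43214 ≥ 0
Quadratic formula (positive root): μ = [λ + √(λ² + 4×12.43214)]/2
Discriminant: 34.81 + 4×12.43214 = 84.5386, √84.5386 = 9.19449
μ ≥ (5.9 + 9.19449)/2 = 7.5472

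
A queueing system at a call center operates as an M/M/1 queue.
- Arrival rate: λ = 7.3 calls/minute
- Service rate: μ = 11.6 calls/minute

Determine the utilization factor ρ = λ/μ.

Server utilization: ρ = λ/μ
ρ = 7.3/11.6 = 0.6293
The server is busy 62.93% of the time.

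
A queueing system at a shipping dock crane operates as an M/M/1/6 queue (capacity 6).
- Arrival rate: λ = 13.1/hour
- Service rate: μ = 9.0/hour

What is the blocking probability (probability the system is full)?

ρ = λ/μ = 13.1/9.0 = 1.455556
P₀ = (1-ρ)/(1-ρ^(K+1)) = (1-1.455556)/(1-1.455556^7) = -0.45556/-12.8421 = 0.03547
P_K = P₀×ρ^K = 0.03547 × 1.455556^6 = 0.03547 × 9.5098 = 0.3373
Blocking probability = 33.73%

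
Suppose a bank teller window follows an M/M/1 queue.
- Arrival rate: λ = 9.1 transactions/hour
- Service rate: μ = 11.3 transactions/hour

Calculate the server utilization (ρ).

Server utilization: ρ = λ/μ
ρ = 9.1/11.3 = 0.8053
The server is busy 80.53% of the time.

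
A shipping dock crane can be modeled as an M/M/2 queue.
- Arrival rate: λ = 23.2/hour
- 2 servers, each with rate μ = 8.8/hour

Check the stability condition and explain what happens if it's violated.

Stability requires ρ = λ/(cμ) < 1
ρ = 23.2/(2 × 8.8) = 23.2/17.60 = 1.3182
Since 1.3182 ≥ 1, the system is UNSTABLE.
Need c > λ/μ = 23.2/8.8 = 2.64.
Minimum servers needed: c = 3.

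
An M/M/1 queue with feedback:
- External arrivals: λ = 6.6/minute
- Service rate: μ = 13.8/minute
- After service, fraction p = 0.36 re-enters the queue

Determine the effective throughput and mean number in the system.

Effective arrival rate: λ_eff = λ/(1-p) = 6.6/(1-0.36) = 6.6/0.64 = 10.3125
ρ = λ_eff/μ = 10.3125/13.8 = 0.747283
L = ρ/(1-ρ) = 0.747283/(1-0.747283) = 2.9570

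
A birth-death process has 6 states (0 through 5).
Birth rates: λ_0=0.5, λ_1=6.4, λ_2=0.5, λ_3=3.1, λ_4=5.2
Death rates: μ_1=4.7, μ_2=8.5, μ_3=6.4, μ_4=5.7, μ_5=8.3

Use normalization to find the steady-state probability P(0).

Ratios P(n)/P(0) = (λ₀···λₙ₋₁)/(μ₁···μₙ):
P(1)/P(0) = (0.5)/(4.7) = 0.1064
P(2)/P(0) = (0.5×6.4)/(4.7×8.5) = 0.08010
P(3)/P(0) = (0.5×6.4×0.5)/(4.7×8.5×6.4) = 0.006258
P(4)/P(0) = (0.5×6.4×0.5×3.1)/(4.7×8.5×6.4×5.7) = 0.003403
P(5)/P(0) = (0.5×6.4×0.5×3.1×5.2)/(4.7×8.5×6.4×5.7×8.3) = 0.002132

Normalization: ∑ P(n) = 1
P(0) × (1.0000 + 0.1064 + 0.08010 + 0.006258 + 0.003403 + 0.002132) = 1
P(0) × 1.1983 = 1
P(0) = 1/1.1983 = 0.8345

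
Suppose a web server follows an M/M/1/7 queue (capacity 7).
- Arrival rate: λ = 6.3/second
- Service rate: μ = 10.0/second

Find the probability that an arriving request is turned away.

ρ = λ/μ = 6.3/10.0 = 0.6300
P₀ = (1-ρ)/(1-ρ^(K+1)) = (1-0.6300)/(1-0.6300^8) = 0.3700/0.9752 = 0.3794
P_K = P₀×ρ^K = 0.37942 × 0.6300^7 = 0.37942 × 0.039390 = 0.01495
Blocking probability = 1.49%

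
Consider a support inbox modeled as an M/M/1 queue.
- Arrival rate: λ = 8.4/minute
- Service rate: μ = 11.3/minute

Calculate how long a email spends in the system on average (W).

First, compute utilization: ρ = λ/μ = 8.4/11.3 = 0.7434
For M/M/1: W = 1/(μ-λ)
W = 1/(11.3-8.4) = 1/2.90
W = 0.3448 minutes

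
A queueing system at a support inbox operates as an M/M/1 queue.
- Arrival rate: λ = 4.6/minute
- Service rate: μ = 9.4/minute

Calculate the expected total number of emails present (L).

ρ = λ/μ = 4.6/9.4 = 0.4894
For M/M/1: L = λ/(μ-λ)
L = 4.6/(9.4-4.6) = 4.6/4.80
L = 0.9583 emails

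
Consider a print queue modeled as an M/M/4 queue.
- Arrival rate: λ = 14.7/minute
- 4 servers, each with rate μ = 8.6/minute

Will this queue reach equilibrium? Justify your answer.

Stability requires ρ = λ/(cμ) < 1
ρ = 14.7/(4 × 8.6) = 14.7/34.40 = 0.4273
Since 0.4273 < 1, the system is STABLE.
The servers are busy 42.73% of the time.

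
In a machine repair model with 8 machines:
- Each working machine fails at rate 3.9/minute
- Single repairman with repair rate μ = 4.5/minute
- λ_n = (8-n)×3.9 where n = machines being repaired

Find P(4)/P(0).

P(4)/P(0) = ∏_{i=0}^{4-1} λ_i/μ_{i+1}
= (8-0)×3.9/4.5 × (8-1)×3.9/4.5 × (8-2)×3.9/4.5 × (8-3)×3.9/4.5
= 947.8021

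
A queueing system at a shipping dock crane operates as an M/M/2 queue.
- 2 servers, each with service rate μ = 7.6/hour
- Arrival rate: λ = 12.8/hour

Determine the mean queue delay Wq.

Traffic intensity: ρ = λ/(cμ) = 12.8/(2×7.6) = 0.8421
Since ρ = 0.8421 < 1, system is stable.
Offered load a = λ/μ = cρ = 12.8/7.6 = 1.6842
P₀ = [ Σₙ₌₀^1 aⁿ/n! + a^2/(2!(1-ρ)) ]⁻¹
Σ = a^0/0! + a^1/1! = 1.0000 + 1.6842 = 2.6842
a^2/(2!(1-ρ)) = 2.83657/(2 × 0.157895) = 8.9825
P₀ = 1/(2.6842 + 8.9825) = 0.08571
Lq = P₀·a^2·ρ / (2!(1-ρ)²) = 0.085714 × 2.8366 × 0.84211 / (2 × 0.024931) = 4.1063
Wq = Lq/λ = 4.1063/12.8 = 0.3208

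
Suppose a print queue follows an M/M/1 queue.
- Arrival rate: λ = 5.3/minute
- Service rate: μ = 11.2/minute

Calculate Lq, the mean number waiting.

ρ = λ/μ = 5.3/11.2 = 0.4732
For M/M/1: Lq = λ²/(μ(μ-λ))
Lq = 28.09/(11.2 × 5.90)
Lq = 0.4251 jobs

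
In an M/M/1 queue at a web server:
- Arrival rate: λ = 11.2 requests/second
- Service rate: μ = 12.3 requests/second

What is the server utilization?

Server utilization: ρ = λ/μ
ρ = 11.2/12.3 = 0.9106
The server is busy 91.06% of the time.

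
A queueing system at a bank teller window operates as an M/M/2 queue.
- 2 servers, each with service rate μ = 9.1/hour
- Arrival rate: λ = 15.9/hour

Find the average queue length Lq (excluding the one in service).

Traffic intensity: ρ = λ/(cμ) = 15.9/(2×9.1) = 0.8736
Since ρ = 0.8736 < 1, system is stable.
Offered load a = λ/μ = cρ = 15.9/9.1 = 1.7473
P₀ = [ Σₙ₌₀^1 aⁿ/n! + a^2/(2!(1-ρ)) ]⁻¹
Σ = a^0/0! + a^1/1! = 1.0000 + 1.7473 = 2.7473
a^2/(2!(1-ρ)) = 3.05289/(2 × 0.126374) = 12.0788
P₀ = 1/(2.7473 + 12.0788) = 0.06745
Lq = P₀·a^2·ρ / (2!(1-ρ)²) = 0.06745 × 3.0529 × 0.8736 / (2 × 0.01597) = 5.6321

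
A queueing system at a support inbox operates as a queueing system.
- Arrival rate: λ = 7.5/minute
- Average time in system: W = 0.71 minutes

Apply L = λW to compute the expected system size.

Little's Law: L = λW
L = 7.5 × 0.71 = 5.3250 emails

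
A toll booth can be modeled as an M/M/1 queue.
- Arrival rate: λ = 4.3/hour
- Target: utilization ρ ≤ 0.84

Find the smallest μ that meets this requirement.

ρ = λ/μ, so μ = λ/ρ
μ ≥ 4.3/0.84 = 5.1190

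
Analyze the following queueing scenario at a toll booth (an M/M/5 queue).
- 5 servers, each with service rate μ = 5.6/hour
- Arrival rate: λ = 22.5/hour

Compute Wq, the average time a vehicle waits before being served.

Traffic intensity: ρ = λ/(cμ) = 22.5/(5×5.6) = 0.8036
Since ρ = 0.8036 < 1, system is stable.
Offered load a = λ/μ = cρ = 22.5/5.6 = 4.0179
P₀ = [ Σₙ₌₀^4 aⁿ/n! + a^5/(5!(1-ρ)) ]⁻¹
Σ = a^0/0! + a^1/1! + a^2/2! + a^3/3! + a^4/4! = 1.00000 + 4.01786 + 8.07159 + 10.8102 + 10.8584 = 34.7580
a^5/(5!(1-ρ)) = 1047.0621/(120 × 0.1964286) = 44.4208
P₀ = 1/(34.7580 + 44.4208) = 0.01263
Lq = P₀·a^5·ρ / (5!(1-ρ)²) = 0.012630 × 1047.0621 × 0.80357 / (120 × 0.038584) = 2.2951
Wq = Lq/λ = 2.2951/22.5 = 0.1020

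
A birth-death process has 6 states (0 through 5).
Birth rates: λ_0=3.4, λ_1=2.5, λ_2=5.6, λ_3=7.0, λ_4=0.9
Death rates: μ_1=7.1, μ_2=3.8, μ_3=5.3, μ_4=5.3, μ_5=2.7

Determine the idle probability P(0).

Ratios P(n)/P(0) = (λ₀···λₙ₋₁)/(μ₁···μₙ):
P(1)/P(0) = (3.4)/(7.1) = 0.47887
P(2)/P(0) = (3.4×2.5)/(7.1×3.8) = 0.31505
P(3)/P(0) = (3.4×2.5×5.6)/(7.1×3.8×5.3) = 0.33288
P(4)/P(0) = (3.4×2.5×5.6×7.0)/(7.1×3.8×5.3×5.3) = 0.43965
P(5)/P(0) = (3.4×2.5×5.6×7.0×0.9)/(7.1×3.8×5.3×5.3×2.7) = 0.14655

Normalization: ∑ P(n) = 1
P(0) × (1.0000 + 0.47887 + 0.31505 + 0.33288 + 0.43965 + 0.14655) = 1
P(0) × 2.7130 = 1
P(0) = 1/2.7130 = 0.3686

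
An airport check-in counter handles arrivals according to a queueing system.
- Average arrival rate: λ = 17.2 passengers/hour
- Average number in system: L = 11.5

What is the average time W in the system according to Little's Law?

Little's Law: L = λW, so W = L/λ
W = 11.5/17.2 = 0.6686 hours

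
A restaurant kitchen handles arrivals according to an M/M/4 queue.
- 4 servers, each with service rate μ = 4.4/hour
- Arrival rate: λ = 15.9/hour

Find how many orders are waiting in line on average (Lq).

Traffic intensity: ρ = λ/(cμ) = 15.9/(4×4.4) = 0.9034
Since ρ = 0.9034 < 1, system is stable.
Offered load a = λ/μ = cρ = 15.9/4.4 = 3.6136
P₀ = [ Σₙ₌₀^3 aⁿ/n! + a^4/(4!(1-ρ)) ]⁻¹
Σ = a^0/0! + a^1/1! + a^2/2! + a^3/3! = 1.0000 + 3.6136 + 6.5292 + 7.8647 = 19.0075
a^4/(4!(1-ρ)) = 170.5210/(24 × 0.0965909) = 73.5581
P₀ = 1/(19.0075 + 73.5581) = 0.01080
Lq = P₀·a^4·ρ / (4!(1-ρ)²) = 0.0108032 × 170.5210 × 0.903409 / (24 × 0.00932980) = 7.4324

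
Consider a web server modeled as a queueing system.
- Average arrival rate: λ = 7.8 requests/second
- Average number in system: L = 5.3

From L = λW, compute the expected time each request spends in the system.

Little's Law: L = λW, so W = L/λ
W = 5.3/7.8 = 0.6795 seconds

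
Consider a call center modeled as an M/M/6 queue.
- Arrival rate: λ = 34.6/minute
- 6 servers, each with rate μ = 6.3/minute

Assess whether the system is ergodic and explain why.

Stability requires ρ = λ/(cμ) < 1
ρ = 34.6/(6 × 6.3) = 34.6/37.80 = 0.9153
Since 0.9153 < 1, the system is STABLE.
The servers are busy 91.53% of the time.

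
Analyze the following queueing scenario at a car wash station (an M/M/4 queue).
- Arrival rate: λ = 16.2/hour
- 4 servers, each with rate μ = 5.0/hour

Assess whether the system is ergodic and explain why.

Stability requires ρ = λ/(cμ) < 1
ρ = 16.2/(4 × 5.0) = 16.2/20.00 = 0.8100
Since 0.8100 < 1, the system is STABLE.
The servers are busy 81.00% of the time.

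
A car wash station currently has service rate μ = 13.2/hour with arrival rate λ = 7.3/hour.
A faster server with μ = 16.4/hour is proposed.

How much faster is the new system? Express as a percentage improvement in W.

System 1: ρ₁ = 7.3/13.2 = 0.5530, W₁ = 1/(13.2-7.3) = 0.1695
System 2: ρ₂ = 7.3/16.4 = 0.4451, W₂ = 1/(16.4-7.3) = 0.1099
Improvement: (W₁-W₂)/W₁ = (0.1695-0.1099)/0.1695 = 35.16%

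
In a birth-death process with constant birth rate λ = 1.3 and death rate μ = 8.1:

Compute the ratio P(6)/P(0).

For constant rates: P(n)/P(0) = (λ/μ)^n
P(6)/P(0) = (1.3/8.1)^6 = 0.1605^6 = 0.00001709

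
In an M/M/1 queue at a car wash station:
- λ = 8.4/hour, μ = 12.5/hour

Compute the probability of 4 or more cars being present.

ρ = λ/μ = 8.4/12.5 = 0.6720
P(N ≥ n) = ρⁿ
P(N ≥ 4) = 0.6720^4
P(N ≥ 4) = 0.2039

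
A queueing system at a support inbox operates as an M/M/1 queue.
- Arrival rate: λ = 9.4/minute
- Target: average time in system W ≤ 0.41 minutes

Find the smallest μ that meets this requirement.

For M/M/1: W = 1/(μ-λ)
Need W ≤ 0.41, so 1/(μ-λ) ≤ 0.41
μ - λ ≥ 1/0.41 = 2.4390
μ ≥ 9.4 + 2.4390 = 11.8390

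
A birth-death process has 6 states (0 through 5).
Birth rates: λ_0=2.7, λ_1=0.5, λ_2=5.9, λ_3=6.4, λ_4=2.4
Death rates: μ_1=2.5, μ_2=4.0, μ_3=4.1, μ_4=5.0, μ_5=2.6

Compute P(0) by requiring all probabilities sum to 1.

Ratios P(n)/P(0) = (λ₀···λₙ₋₁)/(μ₁···μₙ):
P(1)/P(0) = (2.7)/(2.5) = 1.0800
P(2)/P(0) = (2.7×0.5)/(2.5×4.0) = 0.1350
P(3)/P(0) = (2.7×0.5×5.9)/(2.5×4.0×4.1) = 0.1943
P(4)/P(0) = (2.7×0.5×5.9×6.4)/(2.5×4.0×4.1×5.0) = 0.2487
P(5)/P(0) = (2.7×0.5×5.9×6.4×2.4)/(2.5×4.0×4.1×5.0×2.6) = 0.2295

Normalization: ∑ P(n) = 1
P(0) × (1.0000 + 1.0800 + 0.1350 + 0.1943 + 0.2487 + 0.2295) = 1
P(0) × 2.8875 = 1
P(0) = 1/2.8875 = 0.3463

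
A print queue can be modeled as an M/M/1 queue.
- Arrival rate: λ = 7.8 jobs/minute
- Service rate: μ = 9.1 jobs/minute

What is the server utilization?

Server utilization: ρ = λ/μ
ρ = 7.8/9.1 = 0.8571
The server is busy 85.71% of the time.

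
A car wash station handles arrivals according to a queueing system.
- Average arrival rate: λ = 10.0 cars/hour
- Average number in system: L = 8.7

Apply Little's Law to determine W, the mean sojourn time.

Little's Law: L = λW, so W = L/λ
W = 8.7/10.0 = 0.8700 hours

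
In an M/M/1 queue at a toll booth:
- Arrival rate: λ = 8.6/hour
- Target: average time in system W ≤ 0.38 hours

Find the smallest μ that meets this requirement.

For M/M/1: W = 1/(μ-λ)
Need W ≤ 0.38, so 1/(μ-λ) ≤ 0.38
μ - λ ≥ 1/0.38 = 2.6316
μ ≥ 8.6 + 2.6316 = 11.2316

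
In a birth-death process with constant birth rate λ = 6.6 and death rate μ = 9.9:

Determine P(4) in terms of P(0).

For constant rates: P(n)/P(0) = (λ/μ)^n
P(4)/P(0) = (6.6/9.9)^4 = 0.66667^4 = 0.1975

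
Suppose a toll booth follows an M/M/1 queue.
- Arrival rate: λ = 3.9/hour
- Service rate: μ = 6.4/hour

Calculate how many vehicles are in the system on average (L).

ρ = λ/μ = 3.9/6.4 = 0.6094
For M/M/1: L = λ/(μ-λ)
L = 3.9/(6.4-3.9) = 3.9/2.50
L = 1.5600 vehicles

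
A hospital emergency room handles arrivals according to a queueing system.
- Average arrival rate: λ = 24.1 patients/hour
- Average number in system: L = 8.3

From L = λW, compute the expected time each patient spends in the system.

Little's Law: L = λW, so W = L/λ
W = 8.3/24.1 = 0.3444 hours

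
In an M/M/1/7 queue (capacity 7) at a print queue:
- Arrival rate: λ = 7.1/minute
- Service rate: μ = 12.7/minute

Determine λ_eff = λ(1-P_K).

ρ = λ/μ = 7.1/12.7 = 0.55906
P₀ = (1-ρ)/(1-ρ^(K+1)) = (1-0.55906)/(1-0.55906^8) = 0.44094/0.99046 = 0.4452
P_K = P₀×ρ^K = 0.44519 × 0.55906^7 = 0.44519 × 0.017069 = 0.007599
λ_eff = λ(1-P_K) = 7.1 × (1 - 0.0075985) = 7.1 × 0.992402 = 7.0461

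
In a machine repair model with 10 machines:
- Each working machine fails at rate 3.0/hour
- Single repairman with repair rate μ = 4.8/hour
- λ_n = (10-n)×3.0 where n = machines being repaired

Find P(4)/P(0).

P(4)/P(0) = ∏_{i=0}^{4-1} λ_i/μ_{i+1}
= (10-0)×3.0/4.8 × (10-1)×3.0/4.8 × (10-2)×3.0/4.8 × (10-3)×3.0/4.8
= 769.0430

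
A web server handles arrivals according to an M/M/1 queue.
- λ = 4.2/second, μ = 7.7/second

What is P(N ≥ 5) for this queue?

ρ = λ/μ = 4.2/7.7 = 0.54545
P(N ≥ n) = ρⁿ
P(N ≥ 5) = 0.54545^5
P(N ≥ 5) = 0.04828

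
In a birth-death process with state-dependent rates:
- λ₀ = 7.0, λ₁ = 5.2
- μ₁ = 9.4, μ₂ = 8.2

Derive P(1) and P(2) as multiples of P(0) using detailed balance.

Balance equations:
State 0: λ₀P₀ = μ₁P₁ → P₁ = (λ₀/μ₁)P₀ = (7.0/9.4)P₀ = 0.7447P₀
State 1: P₂ = (λ₀λ₁)/(μ₁μ₂)P₀ = (7.0×5.2)/(9.4×8.2)P₀ = 0.4722P₀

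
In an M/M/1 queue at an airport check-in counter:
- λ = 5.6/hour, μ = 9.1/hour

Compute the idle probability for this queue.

ρ = λ/μ = 5.6/9.1 = 0.6154
P(0) = 1 - ρ = 1 - 0.6154 = 0.3846
The server is idle 38.46% of the time.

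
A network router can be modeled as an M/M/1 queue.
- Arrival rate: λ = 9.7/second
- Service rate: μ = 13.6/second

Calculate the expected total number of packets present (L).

ρ = λ/μ = 9.7/13.6 = 0.7132
For M/M/1: L = λ/(μ-λ)
L = 9.7/(13.6-9.7) = 9.7/3.90
L = 2.4872 packets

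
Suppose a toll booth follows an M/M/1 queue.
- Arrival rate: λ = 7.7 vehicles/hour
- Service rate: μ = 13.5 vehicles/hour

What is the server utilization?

Server utilization: ρ = λ/μ
ρ = 7.7/13.5 = 0.5704
The server is busy 57.04% of the time.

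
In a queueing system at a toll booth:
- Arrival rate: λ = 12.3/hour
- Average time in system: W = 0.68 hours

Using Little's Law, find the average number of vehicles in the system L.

Little's Law: L = λW
L = 12.3 × 0.68 = 8.3640 vehicles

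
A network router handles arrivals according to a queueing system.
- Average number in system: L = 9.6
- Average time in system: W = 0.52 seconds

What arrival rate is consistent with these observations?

Little's Law: L = λW, so λ = L/W
λ = 9.6/0.52 = 18.4615 packets/second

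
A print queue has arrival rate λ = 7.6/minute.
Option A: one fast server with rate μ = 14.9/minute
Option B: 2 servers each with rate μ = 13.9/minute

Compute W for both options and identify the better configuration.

Option A: single server μ = 14.9 (M/M/1)
  ρ_A = 7.6/14.9 = 0.5101
  W_A = 1/(μ-λ) = 1/(14.9-7.6) = 1/7.30 = 0.1370

Option B: 2 servers μ = 13.9 (M/M/2)
  ρ_B = λ/(cμ) = 7.6/(2×13.9) = 0.2734
  Offered load a = λ/μ = cρ = 7.6/13.9 = 0.5468
  P₀ = [ Σₙ₌₀^1 aⁿ/n! + a^2/(2!(1-ρ)) ]⁻¹
  Σ = a^0/0! + a^1/1! = 1.0000 + 0.5468 = 1.5468
  a^2/(2!(1-ρ)) = 0.2989/(2 × 0.7266) = 0.2057
  P₀ = 1/(1.5468 + 0.2057) = 0.5706
  Lq = P₀·a^2·ρ / (2!(1-ρ)²) = 0.5706 × 0.2989 × 0.2734 / (2 × 0.5280) = 0.04416
  Wq_B = Lq/λ = 0.04416/7.6 = 0.005811
  W_B = Wq_B + 1/μ = 0.005811 + 0.07194 = 0.07775

Since W_B = 0.07775 < W_A = 0.1370, Option B (multiple servers) has the shorter time in system.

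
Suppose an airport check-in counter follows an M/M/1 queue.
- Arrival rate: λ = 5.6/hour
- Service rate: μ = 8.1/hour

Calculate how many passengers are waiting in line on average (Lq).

ρ = λ/μ = 5.6/8.1 = 0.6914
For M/M/1: Lq = λ²/(μ(μ-λ))
Lq = 31.36/(8.1 × 2.50)
Lq = 1.5486 passengers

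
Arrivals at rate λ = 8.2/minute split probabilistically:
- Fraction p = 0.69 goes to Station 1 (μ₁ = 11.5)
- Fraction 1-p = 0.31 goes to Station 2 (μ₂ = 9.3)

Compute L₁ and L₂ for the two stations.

Effective rates: λ₁ = 8.2×0.69 = 5.658, λ₂ = 8.2×0.31 = 2.542
Station 1: ρ₁ = 5.658/11.5 = 0.4920, L₁ = ρ₁/(1-ρ₁) = 0.4920/(1-0.4920) = 0.9685
Station 2: ρ₂ = 2.542/9.3 = 0.2733, L₂ = ρ₂/(1-ρ₂) = 0.2733/(1-0.2733) = 0.3761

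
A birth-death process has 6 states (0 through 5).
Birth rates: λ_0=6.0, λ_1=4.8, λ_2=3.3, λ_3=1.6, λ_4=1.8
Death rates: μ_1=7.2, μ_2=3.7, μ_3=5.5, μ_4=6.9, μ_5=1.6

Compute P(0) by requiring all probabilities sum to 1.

Ratios P(n)/P(0) = (λ₀···λₙ₋₁)/(μ₁···μₙ):
P(1)/P(0) = (6.0)/(7.2) = 0.83333
P(2)/P(0) = (6.0×4.8)/(7.2×3.7) = 1.0811
P(3)/P(0) = (6.0×4.8×3.3)/(7.2×3.7×5.5) = 0.64865
P(4)/P(0) = (6.0×4.8×3.3×1.6)/(7.2×3.7×5.5×6.9) = 0.15041
P(5)/P(0) = (6.0×4.8×3.3×1.6×1.8)/(7.2×3.7×5.5×6.9×1.6) = 0.16921

Normalization: ∑ P(n) = 1
P(0) × (1.0000 + 0.83333 + 1.0811 + 0.64865 + 0.15041 + 0.16921) = 1
P(0) × 3.8827 = 1
P(0) = 1/3.8827 = 0.2576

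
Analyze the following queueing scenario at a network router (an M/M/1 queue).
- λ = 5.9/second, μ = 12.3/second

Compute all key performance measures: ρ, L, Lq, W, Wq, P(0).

Step 1: ρ = λ/μ = 5.9/12.3 = 0.4797
Step 2: L = λ/(μ-λ) = 5.9/6.40 = 0.9219
Step 3: Lq = λ²/(μ(μ-λ)) = 34.81/(12.3×6.40) = 0.4422
Step 4: W = 1/(μ-λ) = 1/6.40 = 0.15625
Step 5: Wq = λ/(μ(μ-λ)) = 5.9/(12.3×6.40) = 0.07495
Step 6: P(0) = 1-ρ = 0.5203
Verify: L = λW = 5.9×0.15625 = 0.9219 ✔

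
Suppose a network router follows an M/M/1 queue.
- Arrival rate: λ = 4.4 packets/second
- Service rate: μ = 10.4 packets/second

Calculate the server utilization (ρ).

Server utilization: ρ = λ/μ
ρ = 4.4/10.4 = 0.4231
The server is busy 42.31% of the time.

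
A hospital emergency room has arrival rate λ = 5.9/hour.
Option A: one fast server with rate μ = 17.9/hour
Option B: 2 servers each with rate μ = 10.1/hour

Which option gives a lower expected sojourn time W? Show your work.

Option A: single server μ = 17.9 (M/M/1)
  ρ_A = 5.9/17.9 = 0.3296
  W_A = 1/(μ-λ) = 1/(17.9-5.9) = 1/12.00 = 0.08333

Option B: 2 servers μ = 10.1 (M/M/2)
  ρ_B = λ/(cμ) = 5.9/(2×10.1) = 0.2921
  Offered load a = λ/μ = cρ = 5.9/10.1 = 0.5842
  P₀ = [ Σₙ₌₀^1 aⁿ/n! + a^2/(2!(1-ρ)) ]⁻¹
  Σ = a^0/0! + a^1/1! = 1.0000 + 0.5842 = 1.5842
  a^2/(2!(1-ρ)) = 0.3412/(2 × 0.7079) = 0.2410
  P₀ = 1/(1.5842 + 0.2410) = 0.5479
  Lq = P₀·a^2·ρ / (2!(1-ρ)²) = 0.5479 × 0.3412 × 0.2921 / (2 × 0.5012) = 0.05448
  Wq_B = Lq/λ = 0.05448/5.9 = 0.009234
  W_B = Wq_B + 1/μ = 0.009234 + 0.09901 = 0.1082

Since W_A = 0.08333 < W_B = 0.1082, Option A (single fast server) has the shorter time in system.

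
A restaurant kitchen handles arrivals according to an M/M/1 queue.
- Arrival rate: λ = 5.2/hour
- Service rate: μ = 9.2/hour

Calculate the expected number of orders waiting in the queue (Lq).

ρ = λ/μ = 5.2/9.2 = 0.5652
For M/M/1: Lq = λ²/(μ(μ-λ))
Lq = 27.04/(9.2 × 4.00)
Lq = 0.7348 orders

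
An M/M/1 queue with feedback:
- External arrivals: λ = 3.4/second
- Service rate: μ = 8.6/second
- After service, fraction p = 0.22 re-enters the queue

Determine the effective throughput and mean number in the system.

Effective arrival rate: λ_eff = λ/(1-p) = 3.4/(1-0.22) = 3.4/0.78 = 4.3590
ρ = λ_eff/μ = 4.3590/8.6 = 0.50686
L = ρ/(1-ρ) = 0.50686/(1-0.50686) = 1.0278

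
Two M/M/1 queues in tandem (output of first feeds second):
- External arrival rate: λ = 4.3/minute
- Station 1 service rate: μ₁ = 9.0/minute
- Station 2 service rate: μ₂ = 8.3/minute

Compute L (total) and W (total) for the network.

By Jackson's theorem, each station behaves as independent M/M/1.
Station 1: ρ₁ = 4.3/9.0 = 0.4778, L₁ = ρ₁/(1-ρ₁) = λ/(μ₁-λ) = 4.3/4.70 = 0.9149
Station 2: ρ₂ = 4.3/8.3 = 0.5181, L₂ = ρ₂/(1-ρ₂) = λ/(μ₂-λ) = 4.3/4.00 = 1.0750
Total: L = L₁ + L₂ = 0.9149 + 1.0750 = 1.9899
W = L/λ = 1.9899/4.3 = 0.4628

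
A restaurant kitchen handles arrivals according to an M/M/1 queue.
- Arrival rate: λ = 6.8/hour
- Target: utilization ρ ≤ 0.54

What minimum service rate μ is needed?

ρ = λ/μ, so μ = λ/ρ
μ ≥ 6.8/0.54 = 12.5926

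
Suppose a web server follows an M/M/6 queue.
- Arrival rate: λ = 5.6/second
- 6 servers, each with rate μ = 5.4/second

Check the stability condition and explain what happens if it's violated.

Stability requires ρ = λ/(cμ) < 1
ρ = 5.6/(6 × 5.4) = 5.6/32.40 = 0.1728
Since 0.1728 < 1, the system is STABLE.
The servers are busy 17.28% of the time.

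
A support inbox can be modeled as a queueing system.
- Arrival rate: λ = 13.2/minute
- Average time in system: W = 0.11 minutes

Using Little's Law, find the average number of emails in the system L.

Little's Law: L = λW
L = 13.2 × 0.11 = 1.4520 emails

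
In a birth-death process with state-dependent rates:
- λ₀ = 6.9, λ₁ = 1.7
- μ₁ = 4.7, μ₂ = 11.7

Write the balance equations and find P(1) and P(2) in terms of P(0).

Balance equations:
State 0: λ₀P₀ = μ₁P₁ → P₁ = (λ₀/μ₁)P₀ = (6.9/4.7)P₀ = 1.4681P₀
State 1: P₂ = (λ₀λ₁)/(μ₁μ₂)P₀ = (6.9×1.7)/(4.7×11.7)P₀ = 0.2133P₀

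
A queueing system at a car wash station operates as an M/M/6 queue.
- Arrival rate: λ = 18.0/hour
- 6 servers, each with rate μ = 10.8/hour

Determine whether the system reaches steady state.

Stability requires ρ = λ/(cμ) < 1
ρ = 18.0/(6 × 10.8) = 18.0/64.80 = 0.2778
Since 0.2778 < 1, the system is STABLE.
The servers are busy 27.78% of the time.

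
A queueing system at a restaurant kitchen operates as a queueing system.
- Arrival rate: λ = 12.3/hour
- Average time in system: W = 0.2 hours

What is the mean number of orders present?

Little's Law: L = λW
L = 12.3 × 0.2 = 2.4600 orders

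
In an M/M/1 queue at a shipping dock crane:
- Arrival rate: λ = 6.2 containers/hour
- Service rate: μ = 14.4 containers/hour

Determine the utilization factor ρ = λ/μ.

Server utilization: ρ = λ/μ
ρ = 6.2/14.4 = 0.4306
The server is busy 43.06% of the time.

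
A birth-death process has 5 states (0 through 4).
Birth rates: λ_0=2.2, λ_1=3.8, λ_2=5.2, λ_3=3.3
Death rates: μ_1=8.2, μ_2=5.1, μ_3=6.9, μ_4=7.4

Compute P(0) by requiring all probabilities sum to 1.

Ratios P(n)/P(0) = (λ₀···λₙ₋₁)/(μ₁···μₙ):
P(1)/P(0) = (2.2)/(8.2) = 0.26829
P(2)/P(0) = (2.2×3.8)/(8.2×5.1) = 0.19990
P(3)/P(0) = (2.2×3.8×5.2)/(8.2×5.1×6.9) = 0.15065
P(4)/P(0) = (2.2×3.8×5.2×3.3)/(8.2×5.1×6.9×7.4) = 0.067183

Normalization: ∑ P(n) = 1
P(0) × (1.0000 + 0.26829 + 0.19990 + 0.15065 + 0.067183) = 1
P(0) × 1.6860 = 1
P(0) = 1/1.6860 = 0.5931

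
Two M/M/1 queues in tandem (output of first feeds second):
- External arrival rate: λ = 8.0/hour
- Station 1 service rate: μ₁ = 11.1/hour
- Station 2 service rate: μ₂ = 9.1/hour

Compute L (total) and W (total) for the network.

By Jackson's theorem, each station behaves as independent M/M/1.
Station 1: ρ₁ = 8.0/11.1 = 0.7207, L₁ = ρ₁/(1-ρ₁) = λ/(μ₁-λ) = 8.0/3.10 = 2.58065
Station 2: ρ₂ = 8.0/9.1 = 0.8791, L₂ = ρ₂/(1-ρ₂) = λ/(μ₂-λ) = 8.0/1.10 = 7.27273
Total: L = L₁ + L₂ = 2.58065 + 7.27273 = 9.8534
W = L/λ = 9.8534/8.0 = 1.2317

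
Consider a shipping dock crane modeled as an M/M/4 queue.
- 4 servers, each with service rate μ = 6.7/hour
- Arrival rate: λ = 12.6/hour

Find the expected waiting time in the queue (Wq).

Traffic intensity: ρ = λ/(cμ) = 12.6/(4×6.7) = 0.4701
Since ρ = 0.4701 < 1, system is stable.
Offered load a = λ/μ = cρ = 12.6/6.7 = 1.8806
P₀ = [ Σₙ₌₀^3 aⁿ/n! + a^4/(4!(1-ρ)) ]⁻¹
Σ = a^0/0! + a^1/1! + a^2/2! + a^3/3! = 1.0000 + 1.8806 + 1.7683 + 1.1085 = 5.7574
a^4/(4!(1-ρ)) = 12.5079/(24 × 0.52985) = 0.9836
P₀ = 1/(5.7574 + 0.9836) = 0.1483
Lq = P₀·a^4·ρ / (4!(1-ρ)²) = 0.14835 × 12.5079 × 0.47015 / (24 × 0.28074) = 0.1295
Wq = Lq/λ = 0.1295/12.6 = 0.01028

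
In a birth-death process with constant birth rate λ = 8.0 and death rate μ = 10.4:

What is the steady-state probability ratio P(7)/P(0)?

For constant rates: P(n)/P(0) = (λ/μ)^n
P(7)/P(0) = (8.0/10.4)^7 = 0.76923^7 = 0.1594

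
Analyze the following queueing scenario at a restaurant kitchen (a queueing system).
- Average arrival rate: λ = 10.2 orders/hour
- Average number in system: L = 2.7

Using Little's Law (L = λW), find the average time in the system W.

Little's Law: L = λW, so W = L/λ
W = 2.7/10.2 = 0.2647 hours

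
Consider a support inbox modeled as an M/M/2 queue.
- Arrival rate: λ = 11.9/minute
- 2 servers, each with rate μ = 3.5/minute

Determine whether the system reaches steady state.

Stability requires ρ = λ/(cμ) < 1
ρ = 11.9/(2 × 3.5) = 11.9/7.00 = 1.7000
Since 1.7000 ≥ 1, the system is UNSTABLE.
Need c > λ/μ = 11.9/3.5 = 3.40.
Minimum servers needed: c = 4.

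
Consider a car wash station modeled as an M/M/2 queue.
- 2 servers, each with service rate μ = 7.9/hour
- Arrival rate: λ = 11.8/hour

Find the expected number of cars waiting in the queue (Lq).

Traffic intensity: ρ = λ/(cμ) = 11.8/(2×7.9) = 0.7468
Since ρ = 0.7468 < 1, system is stable.
Offered load a = λ/μ = cρ = 11.8/7.9 = 1.4937
P₀ = [ Σₙ₌₀^1 aⁿ/n! + a^2/(2!(1-ρ)) ]⁻¹
Σ = a^0/0! + a^1/1! = 1.0000 + 1.4937 = 2.4937
a^2/(2!(1-ρ)) = 2.23105/(2 × 0.253165) = 4.4063
P₀ = 1/(2.4937 + 4.4063) = 0.1449
Lq = P₀·a^2·ρ / (2!(1-ρ)²) = 0.144928 × 2.23105 × 0.746835 / (2 × 0.0640923) = 1.8839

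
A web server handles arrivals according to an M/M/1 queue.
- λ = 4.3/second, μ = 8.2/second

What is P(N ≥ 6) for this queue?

ρ = λ/μ = 4.3/8.2 = 0.52439
P(N ≥ n) = ρⁿ
P(N ≥ 6) = 0.52439^6
P(N ≥ 6) = 0.02079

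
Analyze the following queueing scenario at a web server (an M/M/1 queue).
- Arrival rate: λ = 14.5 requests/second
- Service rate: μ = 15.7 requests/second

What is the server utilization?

Server utilization: ρ = λ/μ
ρ = 14.5/15.7 = 0.9236
The server is busy 92.36% of the time.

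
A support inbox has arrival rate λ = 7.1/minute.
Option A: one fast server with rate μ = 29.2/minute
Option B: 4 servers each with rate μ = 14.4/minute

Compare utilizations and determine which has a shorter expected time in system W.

Option A: single server μ = 29.2 (M/M/1)
  ρ_A = 7.1/29.2 = 0.2432
  W_A = 1/(μ-λ) = 1/(29.2-7.1) = 1/22.10 = 0.04525

Option B: 4 servers μ = 14.4 (M/M/4)
  ρ_B = λ/(cμ) = 7.1/(4×14.4) = 0.1233
  Offered load a = λ/μ = cρ = 7.1/14.4 = 0.4931
  P₀ = [ Σₙ₌₀^3 aⁿ/n! + a^4/(4!(1-ρ)) ]⁻¹
  Σ = a^0/0! + a^1/1! + a^2/2! + a^3/3! = 1.0000 + 0.49306 + 0.12155 + 0.019977 = 1.6346
  a^4/(4!(1-ρ)) = 0.05910/(24 × 0.8767) = 0.002809
  P₀ = 1/(1.6346 + 0.002809) = 0.6107
  Lq = P₀·a^4·ρ / (4!(1-ρ)²) = 0.6107 × 0.05910 × 0.1233 / (24 × 0.7687) = 0.0002412
  Wq_B = Lq/λ = 0.000241167/7.1 = 0.000033967
  W_B = Wq_B + 1/μ = 0.000033967 + 0.069444 = 0.06948

Since W_A = 0.04525 < W_B = 0.06948, Option A (single fast server) has the shorter time in system.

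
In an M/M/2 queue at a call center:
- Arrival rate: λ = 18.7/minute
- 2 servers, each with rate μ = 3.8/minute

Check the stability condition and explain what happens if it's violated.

Stability requires ρ = λ/(cμ) < 1
ρ = 18.7/(2 × 3.8) = 18.7/7.60 = 2.4605
Since 2.4605 ≥ 1, the system is UNSTABLE.
Need c > λ/μ = 18.7/3.8 = 4.92.
Minimum servers needed: c = 5.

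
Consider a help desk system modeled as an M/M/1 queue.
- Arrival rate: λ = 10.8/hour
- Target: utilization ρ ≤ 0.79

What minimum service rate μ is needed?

ρ = λ/μ, so μ = λ/ρ
μ ≥ 10.8/0.79 = 13.6709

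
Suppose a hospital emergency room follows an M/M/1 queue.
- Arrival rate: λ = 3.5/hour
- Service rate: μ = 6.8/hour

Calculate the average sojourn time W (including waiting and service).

First, compute utilization: ρ = λ/μ = 3.5/6.8 = 0.5147
For M/M/1: W = 1/(μ-λ)
W = 1/(6.8-3.5) = 1/3.30
W = 0.3030 hours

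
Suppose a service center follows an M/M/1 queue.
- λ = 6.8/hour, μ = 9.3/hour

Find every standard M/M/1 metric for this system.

Step 1: ρ = λ/μ = 6.8/9.3 = 0.7312
Step 2: L = λ/(μ-λ) = 6.8/2.50 = 2.7200
Step 3: Lq = λ²/(μ(μ-λ)) = 46.24/(9.3×2.50) = 1.9888
Step 4: W = 1/(μ-λ) = 1/2.50 = 0.4000
Step 5: Wq = λ/(μ(μ-λ)) = 6.8/(9.3×2.50) = 0.2925
Step 6: P(0) = 1-ρ = 0.2688
Verify: L = λW = 6.8×0.4000 = 2.7200 ✔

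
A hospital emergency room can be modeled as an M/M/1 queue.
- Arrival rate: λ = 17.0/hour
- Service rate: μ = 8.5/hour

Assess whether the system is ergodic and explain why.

Stability requires ρ = λ/(cμ) < 1
ρ = 17.0/(1 × 8.5) = 17.0/8.50 = 2.0000
Since 2.0000 ≥ 1, the system is UNSTABLE.
Queue grows without bound. Need μ > λ = 17.0.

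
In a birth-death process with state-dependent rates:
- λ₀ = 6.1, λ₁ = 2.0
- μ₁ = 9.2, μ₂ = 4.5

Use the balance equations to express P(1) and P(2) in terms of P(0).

Balance equations:
State 0: λ₀P₀ = μ₁P₁ → P₁ = (λ₀/μ₁)P₀ = (6.1/9.2)P₀ = 0.6630P₀
State 1: P₂ = (λ₀λ₁)/(μ₁μ₂)P₀ = (6.1×2.0)/(9.2×4.5)P₀ = 0.2947P₀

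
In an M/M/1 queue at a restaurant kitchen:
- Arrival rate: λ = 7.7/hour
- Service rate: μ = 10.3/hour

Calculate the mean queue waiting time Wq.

First, compute utilization: ρ = λ/μ = 7.7/10.3 = 0.7476
For M/M/1: Wq = λ/(μ(μ-λ))
Wq = 7.7/(10.3 × (10.3-7.7))
Wq = 7.7/(10.3 × 2.60)
Wq = 0.2875 hours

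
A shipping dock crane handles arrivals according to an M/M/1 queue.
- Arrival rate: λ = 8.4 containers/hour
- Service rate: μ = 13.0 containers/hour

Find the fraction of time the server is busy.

Server utilization: ρ = λ/μ
ρ = 8.4/13.0 = 0.6462
The server is busy 64.62% of the time.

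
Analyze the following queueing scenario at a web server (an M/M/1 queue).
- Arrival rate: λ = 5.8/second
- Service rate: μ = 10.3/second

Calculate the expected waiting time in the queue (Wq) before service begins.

First, compute utilization: ρ = λ/μ = 5.8/10.3 = 0.5631
For M/M/1: Wq = λ/(μ(μ-λ))
Wq = 5.8/(10.3 × (10.3-5.8))
Wq = 5.8/(10.3 × 4.50)
Wq = 0.1251 seconds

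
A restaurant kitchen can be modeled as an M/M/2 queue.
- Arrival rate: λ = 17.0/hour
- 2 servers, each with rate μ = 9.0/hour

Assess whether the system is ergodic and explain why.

Stability requires ρ = λ/(cμ) < 1
ρ = 17.0/(2 × 9.0) = 17.0/18.00 = 0.9444
Since 0.9444 < 1, the system is STABLE.
The servers are busy 94.44% of the time.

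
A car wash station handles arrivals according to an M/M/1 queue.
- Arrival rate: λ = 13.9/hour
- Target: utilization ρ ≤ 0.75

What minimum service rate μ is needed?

ρ = λ/μ, so μ = λ/ρ
μ ≥ 13.9/0.75 = 18.5333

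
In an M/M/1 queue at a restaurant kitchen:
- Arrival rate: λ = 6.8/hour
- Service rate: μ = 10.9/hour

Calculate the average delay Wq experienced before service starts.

First, compute utilization: ρ = λ/μ = 6.8/10.9 = 0.6239
For M/M/1: Wq = λ/(μ(μ-λ))
Wq = 6.8/(10.9 × (10.9-6.8))
Wq = 6.8/(10.9 × 4.10)
Wq = 0.1522 hours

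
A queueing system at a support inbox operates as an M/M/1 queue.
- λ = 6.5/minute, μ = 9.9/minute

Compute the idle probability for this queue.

ρ = λ/μ = 6.5/9.9 = 0.6566
P(0) = 1 - ρ = 1 - 0.6566 = 0.3434
The server is idle 34.34% of the time.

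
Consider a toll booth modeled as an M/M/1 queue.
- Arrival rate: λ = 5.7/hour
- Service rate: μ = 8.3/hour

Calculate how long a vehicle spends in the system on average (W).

First, compute utilization: ρ = λ/μ = 5.7/8.3 = 0.6867
For M/M/1: W = 1/(μ-λ)
W = 1/(8.3-5.7) = 1/2.60
W = 0.3846 hours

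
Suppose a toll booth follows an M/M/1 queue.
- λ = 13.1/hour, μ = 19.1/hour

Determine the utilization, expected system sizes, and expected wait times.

Step 1: ρ = λ/μ = 13.1/19.1 = 0.6859
Step 2: L = λ/(μ-λ) = 13.1/6.00 = 2.1833
Step 3: Lq = λ²/(μ(μ-λ)) = 171.61/(19.1×6.00) = 1.4975
Step 4: W = 1/(μ-λ) = 1/6.00 = 0.166667
Step 5: Wq = λ/(μ(μ-λ)) = 13.1/(19.1×6.00) = 0.1143
Step 6: P(0) = 1-ρ = 0.3141
Verify: L = λW = 13.1×0.166667 = 2.1833 ✔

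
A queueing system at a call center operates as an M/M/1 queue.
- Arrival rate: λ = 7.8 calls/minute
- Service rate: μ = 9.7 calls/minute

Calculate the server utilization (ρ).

Server utilization: ρ = λ/μ
ρ = 7.8/9.7 = 0.8041
The server is busy 80.41% of the time.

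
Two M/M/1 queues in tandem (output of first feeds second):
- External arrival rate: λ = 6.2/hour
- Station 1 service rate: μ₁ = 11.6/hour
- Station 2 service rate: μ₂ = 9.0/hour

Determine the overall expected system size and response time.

By Jackson's theorem, each station behaves as independent M/M/1.
Station 1: ρ₁ = 6.2/11.6 = 0.5345, L₁ = ρ₁/(1-ρ₁) = λ/(μ₁-λ) = 6.2/5.40 = 1.1481
Station 2: ρ₂ = 6.2/9.0 = 0.6889, L₂ = ρ₂/(1-ρ₂) = λ/(μ₂-λ) = 6.2/2.80 = 2.2143
Total: L = L₁ + L₂ = 1.1481 + 2.2143 = 3.3624
W = L/λ = 3.3624/6.2 = 0.5423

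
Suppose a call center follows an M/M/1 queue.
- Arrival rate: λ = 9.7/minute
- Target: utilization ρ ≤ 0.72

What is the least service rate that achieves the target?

ρ = λ/μ, so μ = λ/ρ
μ ≥ 9.7/0.72 = 13.4722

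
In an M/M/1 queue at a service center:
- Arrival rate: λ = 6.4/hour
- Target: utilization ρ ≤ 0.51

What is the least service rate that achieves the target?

ρ = λ/μ, so μ = λ/ρ
μ ≥ 6.4/0.51 = 12.5490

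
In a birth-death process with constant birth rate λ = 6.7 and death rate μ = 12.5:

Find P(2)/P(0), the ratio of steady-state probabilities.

For constant rates: P(n)/P(0) = (λ/μ)^n
P(2)/P(0) = (6.7/12.5)^2 = 0.5360^2 = 0.2873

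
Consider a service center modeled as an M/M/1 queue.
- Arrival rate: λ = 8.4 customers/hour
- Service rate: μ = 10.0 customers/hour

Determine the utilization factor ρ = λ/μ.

Server utilization: ρ = λ/μ
ρ = 8.4/10.0 = 0.8400
The server is busy 84.00% of the time.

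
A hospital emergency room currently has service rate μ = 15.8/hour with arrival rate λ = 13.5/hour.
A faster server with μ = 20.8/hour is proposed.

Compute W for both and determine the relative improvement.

System 1: ρ₁ = 13.5/15.8 = 0.8544, W₁ = 1/(15.8-13.5) = 0.4348
System 2: ρ₂ = 13.5/20.8 = 0.6490, W₂ = 1/(20.8-13.5) = 0.1370
Improvement: (W₁-W₂)/W₁ = (0.4348-0.1370)/0.4348 = 68.49%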